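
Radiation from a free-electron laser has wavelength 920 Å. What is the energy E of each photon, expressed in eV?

Convert to SI: λ = 920 Å = 9.20e-8 m.
The photon relation is E = hc/λ, giving E = 2.159e-18 J.
Converting to eV: E = 13.48 eV ≈ 13.5 eV.

13.5 eV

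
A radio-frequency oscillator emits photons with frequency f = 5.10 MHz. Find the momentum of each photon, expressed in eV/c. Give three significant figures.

2.11·10^-8 eV/c

Convert to SI: f = 5.10 MHz = 5.10·10^6 Hz.
Since p = hf/c for a photon, p = 1.127·10^-35 kg·m/s.
Converting to eV/c: p = 2.109·10^-8 eV/c ≈ 2.11·10^-8 eV/c.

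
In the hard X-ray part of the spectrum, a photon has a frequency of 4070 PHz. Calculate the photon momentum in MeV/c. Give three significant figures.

In SI units: f = 4070 PHz = 4.07e18 Hz.
Since p = hf/c for a photon, p = 8.996e-24 kg·m/s.
Converting to MeV/c: p = 0.01683 MeV/c ≈ 0.0168 MeV/c.

0.0168 MeV/c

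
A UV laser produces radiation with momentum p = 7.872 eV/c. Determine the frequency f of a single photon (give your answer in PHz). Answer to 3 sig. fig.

Take h = 6.62607015e-34 J·s, c = 2.99792458e8 m/s, 1 eV = 1.602176634e-19 J.
Convert to SI: p = 7.872 eV/c = 4.2070e-27 kg·m/s.
For a photon f = pc/h, so f = 1.903e15 Hz.
Converting to PHz: f = 1.903 PHz ≈ 1.90 PHz.

1.90 PHz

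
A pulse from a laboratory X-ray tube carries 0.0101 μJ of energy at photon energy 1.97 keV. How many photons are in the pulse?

3.20 × 10^7 photons

Per-photon energy: E = 3.156 × 10^-16 J (from energy = 1.97 keV).
N = E_total / E_photon = 1.01 × 10^-8 J / 3.156 × 10^-16 J = 3.20 × 10^7.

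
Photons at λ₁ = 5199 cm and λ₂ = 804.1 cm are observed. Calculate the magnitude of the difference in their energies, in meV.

Using E = hc/λ: E₁ = 3.8208e-27 J, E₂ = 2.4704e-26 J.
|ΔE| = |3.8208e-27 − 2.4704e-26| = 2.09e-26 J = 1.30e-4 meV.

1.30e-4 meV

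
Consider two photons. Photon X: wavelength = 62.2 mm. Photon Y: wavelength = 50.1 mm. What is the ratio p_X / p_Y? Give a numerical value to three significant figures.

p_X = 1.065 × 10^-32 kg·m/s (from wavelength = 62.2 mm, via p = h/λ).
p_Y = 1.323 × 10^-32 kg·m/s (from wavelength = 50.1 mm, via p = h/λ).
Ratio = 1.065 × 10^-32 / 1.323 × 10^-32 = 0.805.

0.805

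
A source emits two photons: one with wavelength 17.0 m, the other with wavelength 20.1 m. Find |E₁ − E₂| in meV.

Using E = hc/λ: E₁ = 1.168 × 10^-26 J, E₂ = 9.883 × 10^-27 J.
|ΔE| = |1.168 × 10^-26 − 9.883 × 10^-27| = 1.80 × 10^-27 J = 1.12 × 10^-5 meV.

1.12 × 10^-5 meV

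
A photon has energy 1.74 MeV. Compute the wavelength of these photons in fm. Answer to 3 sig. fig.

Use h = 6.62607015 × 10^-34 J·s, c = 2.99792458 × 10^8 m/s, 1 eV = 1.602176634 × 10^-19 J.
Convert to SI: E = 1.74 MeV = 2.7878 × 10^-13 J.
Apply λ = hc/E: λ = 7.126 × 10^-13 m.
Converting to fm: λ = 712.6 fm ≈ 713 fm.

713 fm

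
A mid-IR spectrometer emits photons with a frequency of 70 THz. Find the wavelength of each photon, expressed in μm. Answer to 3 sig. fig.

4.28 μm

In SI units: f = 70 THz = 7.0e13 Hz.
For a photon λ = c/f, so λ = 4.283e-6 m.
Converting to μm: λ = 4.283 μm ≈ 4.28 μm.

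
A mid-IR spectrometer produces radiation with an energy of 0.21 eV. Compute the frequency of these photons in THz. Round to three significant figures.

Use h = 6.62607015 × 10^-34 J·s, 1 eV = 1.602176634 × 10^-19 J.
Convert to SI: E = 0.21 eV = 3.3646 × 10^-20 J.
The photon relation is f = E/h, giving f = 5.078 × 10^13 Hz.
Converting to THz: f = 50.78 THz ≈ 50.8 THz.

50.8 THz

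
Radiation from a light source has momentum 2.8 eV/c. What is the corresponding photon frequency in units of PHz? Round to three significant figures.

0.677 PHz

(h = 6.62607015e-34 J·s, c = 2.99792458e8 m/s, 1 eV = 1.602176634e-19 J.)
Convert to SI: p = 2.8 eV/c = 1.4964e-27 kg·m/s.
For a photon f = pc/h, so f = 6.770e14 Hz.
Converting to PHz: f = 0.6770 PHz ≈ 0.677 PHz.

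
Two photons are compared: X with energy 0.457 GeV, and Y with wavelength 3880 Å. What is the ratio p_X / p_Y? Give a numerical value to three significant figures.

1.43 × 10^8

p_X = 2.442 × 10^-19 kg·m/s (from energy = 0.457 GeV, via p = E/c).
p_Y = 1.708 × 10^-27 kg·m/s (from wavelength = 3880 Å, via p = h/λ).
Ratio = 2.442 × 10^-19 / 1.708 × 10^-27 = 1.43 × 10^8.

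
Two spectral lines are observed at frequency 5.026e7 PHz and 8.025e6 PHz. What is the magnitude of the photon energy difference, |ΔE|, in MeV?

175 MeV

Using E = hf: E₁ = 3.3303e-11 J, E₂ = 5.3174e-12 J.
|ΔE| = |3.3303e-11 − 5.3174e-12| = 2.80e-11 J = 175 MeV.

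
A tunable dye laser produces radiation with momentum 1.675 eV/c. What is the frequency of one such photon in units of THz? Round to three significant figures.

405 THz

Use h = 6.62607015 × 10^-34 J·s, c = 2.99792458 × 10^8 m/s, 1 eV = 1.602176634 × 10^-19 J.
Convert to SI: p = 1.675 eV/c = 8.9517 × 10^-28 kg·m/s.
Since f = pc/h for a photon, f = 4.050 × 10^14 Hz.
Converting to THz: f = 405.0 THz ≈ 405 THz.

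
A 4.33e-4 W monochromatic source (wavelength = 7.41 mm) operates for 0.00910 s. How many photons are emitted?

Total energy: E_total = P·t = 4.33e-4 × 0.00910 = 3.940e-6 J.
Per-photon energy: E = 2.681e-23 J.
N = E_total / E_photon = 1.47e17.

1.47e17 photons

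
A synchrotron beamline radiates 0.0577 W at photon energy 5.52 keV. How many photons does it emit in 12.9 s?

Total energy: E_total = P·t = 0.0577 × 12.9 = 0.7443 J.
Per-photon energy: E = 8.844e-16 J.
N = E_total / E_photon = 8.42e14.

8.42e14 photons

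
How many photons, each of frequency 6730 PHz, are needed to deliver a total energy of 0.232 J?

Per-photon energy: E = 4.459 × 10^-15 J (from frequency = 6730 PHz).
N = E_total / E_photon = 0.232 J / 4.459 × 10^-15 J = 5.20 × 10^13.

5.20 × 10^13 photons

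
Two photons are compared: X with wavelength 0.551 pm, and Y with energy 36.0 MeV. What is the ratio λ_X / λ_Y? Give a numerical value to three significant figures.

16.0

λ_X = 5.510 × 10^-13 m (from wavelength = 0.551 pm, via λ given directly).
λ_Y = 3.444 × 10^-14 m (from energy = 36.0 MeV, via λ = hc/E).
Ratio = 5.510 × 10^-13 / 3.444 × 10^-14 = 16.0.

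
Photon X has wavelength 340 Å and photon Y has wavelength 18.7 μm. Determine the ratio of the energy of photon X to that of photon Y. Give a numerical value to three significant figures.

E_X = 5.842e-18 J (from wavelength = 340 Å, via E = hc/λ).
E_Y = 1.062e-20 J (from wavelength = 18.7 μm, via E = hc/λ).
Ratio = 5.842e-18 / 1.062e-20 = 550.

550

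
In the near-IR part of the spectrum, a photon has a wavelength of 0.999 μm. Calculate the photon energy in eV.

1.24 eV

First convert: λ = 0.999 μm = 9.99 × 10^-7 m.
The photon relation is E = hc/λ, giving E = 1.988 × 10^-19 J.
Converting to eV: E = 1.241 eV ≈ 1.24 eV.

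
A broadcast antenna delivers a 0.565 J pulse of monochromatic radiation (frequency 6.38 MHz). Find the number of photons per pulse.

1.34e26 photons

Per-photon energy: E = 4.227e-27 J (from frequency = 6.38 MHz).
N = E_total / E_photon = 0.565 J / 4.227e-27 J = 1.34e26.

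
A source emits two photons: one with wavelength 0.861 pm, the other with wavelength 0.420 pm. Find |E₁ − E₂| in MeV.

Using E = hc/λ: E₁ = 2.307e-13 J, E₂ = 4.730e-13 J.
|ΔE| = |2.307e-13 − 4.730e-13| = 2.42e-13 J = 1.51 MeV.

1.51 MeV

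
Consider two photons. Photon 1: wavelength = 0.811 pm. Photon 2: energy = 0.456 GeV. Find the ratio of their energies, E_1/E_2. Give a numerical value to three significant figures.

3.35e-3

E_1 = 2.449e-13 J (from wavelength = 0.811 pm, via E = hc/λ).
E_2 = 7.306e-11 J (from energy = 0.456 GeV, via E given directly).
Ratio = 2.449e-13 / 7.306e-11 = 3.35e-3.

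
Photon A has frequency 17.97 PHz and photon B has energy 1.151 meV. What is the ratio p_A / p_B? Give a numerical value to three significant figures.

6.46 × 10^4

p_A = 3.972 × 10^-26 kg·m/s (from frequency = 17.97 PHz, via p = hf/c).
p_B = 6.151 × 10^-31 kg·m/s (from energy = 1.151 meV, via p = E/c).
Ratio = 3.972 × 10^-26 / 6.151 × 10^-31 = 6.46 × 10^4.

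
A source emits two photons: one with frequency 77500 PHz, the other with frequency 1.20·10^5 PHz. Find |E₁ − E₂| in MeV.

0.176 MeV

Using E = hf: E₁ = 5.135·10^-14 J, E₂ = 7.951·10^-14 J.
|ΔE| = |5.135·10^-14 − 7.951·10^-14| = 2.82·10^-14 J = 0.176 MeV.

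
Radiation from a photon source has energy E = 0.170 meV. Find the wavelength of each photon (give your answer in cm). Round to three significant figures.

Convert to SI: E = 0.170 meV = 2.7237 × 10^-23 J.
Since λ = hc/E for a photon, λ = 0.007293 m.
Converting to cm: λ = 0.7293 cm ≈ 0.729 cm.

0.729 cm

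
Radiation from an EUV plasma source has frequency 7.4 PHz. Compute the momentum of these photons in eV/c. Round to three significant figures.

Use h = 6.62607015 × 10^-34 J·s, c = 2.99792458 × 10^8 m/s, 1 eV = 1.602176634 × 10^-19 J.
First convert: f = 7.4 PHz = 7.4 × 10^15 Hz.
Apply p = hf/c: p = 1.636 × 10^-26 kg·m/s.
Converting to eV/c: p = 30.60 eV/c ≈ 30.6 eV/c.

30.6 eV/c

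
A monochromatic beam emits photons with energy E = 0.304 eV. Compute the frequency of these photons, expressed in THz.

Take h = 6.62607015 × 10^-34 J·s, 1 eV = 1.602176634 × 10^-19 J.
Convert to SI: E = 0.304 eV = 4.8706 × 10^-20 J.
Apply f = E/h: f = 7.351 × 10^13 Hz.
Converting to THz: f = 73.51 THz ≈ 73.5 THz.

73.5 THz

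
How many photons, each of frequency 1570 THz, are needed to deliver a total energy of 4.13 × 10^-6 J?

Per-photon energy: E = 1.040 × 10^-18 J (from frequency = 1570 THz).
N = E_total / E_photon = 4.13 × 10^-6 J / 1.040 × 10^-18 J = 3.97 × 10^12.

3.97 × 10^12 photons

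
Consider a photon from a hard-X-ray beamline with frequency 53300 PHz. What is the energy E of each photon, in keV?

220 keV

Convert to SI: f = 53300 PHz = 5.330 × 10^19 Hz.
Apply E = hf: E = 3.532 × 10^-14 J.
Converting to keV: E = 220.4 keV ≈ 220 keV.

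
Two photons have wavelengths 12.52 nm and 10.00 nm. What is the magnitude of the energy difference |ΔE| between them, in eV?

Using E = hc/λ: E₁ = 1.5866 × 10^-17 J, E₂ = 1.9864 × 10^-17 J.
|ΔE| = |1.5866 × 10^-17 − 1.9864 × 10^-17| = 4.00 × 10^-18 J = 25.0 eV.

25.0 eV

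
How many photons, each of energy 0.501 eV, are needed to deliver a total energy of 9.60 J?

Per-photon energy: E = 8.027e-20 J (from energy = 0.501 eV).
N = E_total / E_photon = 9.60 J / 8.027e-20 J = 1.20e20.

1.20e20 photons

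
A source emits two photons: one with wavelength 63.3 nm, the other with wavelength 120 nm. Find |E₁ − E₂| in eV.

9.25 eV

Using E = hc/λ: E₁ = 3.138 × 10^-18 J, E₂ = 1.655 × 10^-18 J.
|ΔE| = |3.138 × 10^-18 − 1.655 × 10^-18| = 1.48 × 10^-18 J = 9.25 eV.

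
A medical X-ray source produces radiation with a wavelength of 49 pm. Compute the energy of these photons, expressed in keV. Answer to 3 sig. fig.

25.3 keV

In SI units: λ = 49 pm = 4.9 × 10^-11 m.
Apply E = hc/λ: E = 4.054 × 10^-15 J.
Converting to keV: E = 25.30 keV ≈ 25.3 keV.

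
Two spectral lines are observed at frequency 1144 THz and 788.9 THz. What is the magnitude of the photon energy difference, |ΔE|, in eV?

Using E = hf: E₁ = 7.5802e-19 J, E₂ = 5.2273e-19 J.
|ΔE| = |7.5802e-19 − 5.2273e-19| = 2.35e-19 J = 1.47 eV.

1.47 eV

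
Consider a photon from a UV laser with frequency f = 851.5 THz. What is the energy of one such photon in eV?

Take h = 6.62607015·10^-34 J·s, 1 eV = 1.602176634·10^-19 J.
In SI units: f = 851.5 THz = 8.515·10^14 Hz.
The photon relation is E = hf, giving E = 5.642·10^-19 J.
Converting to eV: E = 3.522 eV ≈ 3.52 eV.

3.52 eV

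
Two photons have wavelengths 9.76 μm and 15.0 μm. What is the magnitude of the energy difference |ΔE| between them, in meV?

Using E = hc/λ: E₁ = 2.035 × 10^-20 J, E₂ = 1.324 × 10^-20 J.
|ΔE| = |2.035 × 10^-20 − 1.324 × 10^-20| = 7.11 × 10^-21 J = 44.4 meV.

44.4 meV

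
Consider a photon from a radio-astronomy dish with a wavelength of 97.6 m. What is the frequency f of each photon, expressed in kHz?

Use c = 2.99792458 × 10^8 m/s.
Apply f = c/λ: f = 3.072 × 10^6 Hz.
Converting to kHz: f = 3072 kHz ≈ 3070 kHz.

3070 kHz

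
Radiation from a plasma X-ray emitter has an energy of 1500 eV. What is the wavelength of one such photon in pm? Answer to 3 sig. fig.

827 pm

First convert: E = 1500 eV = 2.4033e-16 J.
Since λ = hc/E for a photon, λ = 8.266e-10 m.
Converting to pm: λ = 826.6 pm ≈ 827 pm.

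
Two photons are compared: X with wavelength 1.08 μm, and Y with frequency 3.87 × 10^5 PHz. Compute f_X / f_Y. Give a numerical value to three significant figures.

f_X = 2.776 × 10^14 Hz (from wavelength = 1.08 μm, via f = c/λ).
f_Y = 3.870 × 10^20 Hz (from frequency = 3.87 × 10^5 PHz, via f given directly).
Ratio = 2.776 × 10^14 / 3.870 × 10^20 = 7.17 × 10^-7.

7.17 × 10^-7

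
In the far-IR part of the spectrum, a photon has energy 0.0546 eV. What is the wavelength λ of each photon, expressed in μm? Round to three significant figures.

Use h = 6.62607015 × 10^-34 J·s, c = 2.99792458 × 10^8 m/s, 1 eV = 1.602176634 × 10^-19 J.
Convert to SI: E = 0.0546 eV = 8.7479 × 10^-21 J.
For a photon λ = hc/E, so λ = 2.271 × 10^-5 m.
Converting to μm: λ = 22.71 μm ≈ 22.7 μm.

22.7 μm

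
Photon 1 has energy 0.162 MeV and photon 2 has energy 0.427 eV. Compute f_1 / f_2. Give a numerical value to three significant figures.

f_1 = 3.917 × 10^19 Hz (from energy = 0.162 MeV, via f = E/h).
f_2 = 1.032 × 10^14 Hz (from energy = 0.427 eV, via f = E/h).
Ratio = 3.917 × 10^19 / 1.032 × 10^14 = 3.79 × 10^5.

3.79 × 10^5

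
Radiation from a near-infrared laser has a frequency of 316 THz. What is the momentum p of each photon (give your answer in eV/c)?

Convert to SI: f = 316 THz = 3.16 × 10^14 Hz.
The photon relation is p = hf/c, giving p = 6.984 × 10^-28 kg·m/s.
Converting to eV/c: p = 1.307 eV/c ≈ 1.31 eV/c.

1.31 eV/c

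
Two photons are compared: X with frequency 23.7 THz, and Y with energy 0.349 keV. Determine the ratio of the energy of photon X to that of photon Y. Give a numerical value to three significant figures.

2.81e-4

E_X = 1.570e-20 J (from frequency = 23.7 THz, via E = hf).
E_Y = 5.592e-17 J (from energy = 0.349 keV, via E given directly).
Ratio = 1.570e-20 / 5.592e-17 = 2.81e-4.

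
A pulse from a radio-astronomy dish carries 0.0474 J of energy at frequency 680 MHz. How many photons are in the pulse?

Per-photon energy: E = 4.506e-25 J (from frequency = 680 MHz).
N = E_total / E_photon = 0.0474 J / 4.506e-25 J = 1.05e23.

1.05e23 photons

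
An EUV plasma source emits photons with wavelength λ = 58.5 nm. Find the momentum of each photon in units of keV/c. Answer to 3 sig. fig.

Use h = 6.62607015e-34 J·s, c = 2.99792458e8 m/s, 1 eV = 1.602176634e-19 J.
In SI units: λ = 58.5 nm = 5.85e-8 m.
For a photon p = h/λ, so p = 1.133e-26 kg·m/s.
Converting to keV/c: p = 0.02119 keV/c ≈ 0.0212 keV/c.

0.0212 keV/c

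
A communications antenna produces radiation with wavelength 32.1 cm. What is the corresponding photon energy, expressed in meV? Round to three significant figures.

3.86e-3 meV

(h = 6.62607015e-34 J·s, c = 2.99792458e8 m/s, 1 eV = 1.602176634e-19 J.)
In SI units: λ = 32.1 cm = 0.321 m.
For a photon E = hc/λ, so E = 6.188e-25 J.
Converting to meV: E = 0.003862 meV ≈ 3.86e-3 meV.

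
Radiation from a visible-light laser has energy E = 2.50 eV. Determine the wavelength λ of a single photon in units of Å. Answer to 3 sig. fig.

In SI units: E = 2.50 eV = 4.0054e-19 J.
Apply λ = hc/E: λ = 4.959e-7 m.
Converting to Å: λ = 4959 Å ≈ 4960 Å.

4960 Å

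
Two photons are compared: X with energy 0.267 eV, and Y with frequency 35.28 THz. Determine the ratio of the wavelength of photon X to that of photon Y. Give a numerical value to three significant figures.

λ_X = 4.644e-6 m (from energy = 0.267 eV, via λ = hc/E).
λ_Y = 8.498e-6 m (from frequency = 35.28 THz, via λ = c/f).
Ratio = 4.644e-6 / 8.498e-6 = 0.546.

0.546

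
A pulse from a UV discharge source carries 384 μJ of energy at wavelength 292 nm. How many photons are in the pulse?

5.64e14 photons

Per-photon energy: E = 6.803e-19 J (from wavelength = 292 nm).
N = E_total / E_photon = 3.84e-4 J / 6.803e-19 J = 5.64e14.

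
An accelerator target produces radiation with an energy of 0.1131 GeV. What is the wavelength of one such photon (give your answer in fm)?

First convert: E = 0.1131 GeV = 1.8121e-11 J.
Apply λ = hc/E: λ = 1.096e-14 m.
Converting to fm: λ = 10.96 fm ≈ 11.0 fm.

11.0 fm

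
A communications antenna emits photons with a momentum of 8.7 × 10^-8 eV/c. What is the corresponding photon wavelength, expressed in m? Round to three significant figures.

(h = 6.62607015 × 10^-34 J·s, c = 2.99792458 × 10^8 m/s, 1 eV = 1.602176634 × 10^-19 J.)
In SI units: p = 8.7 × 10^-8 eV/c = 4.6495 × 10^-35 kg·m/s.
Apply λ = h/p: λ = 14.25 m.
So λ ≈ 14.3 m.

14.3 m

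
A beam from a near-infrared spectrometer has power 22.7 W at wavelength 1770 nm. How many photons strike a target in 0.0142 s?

2.87 × 10^18 photons

Total energy: E_total = P·t = 22.7 × 0.0142 = 0.3223 J.
Per-photon energy: E = 1.122 × 10^-19 J.
N = E_total / E_photon = 2.87 × 10^18.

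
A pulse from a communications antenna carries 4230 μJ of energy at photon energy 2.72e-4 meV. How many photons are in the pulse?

9.71e22 photons

Per-photon energy: E = 4.358e-26 J (from energy = 2.72e-4 meV).
N = E_total / E_photon = 0.00423 J / 4.358e-26 J = 9.71e22.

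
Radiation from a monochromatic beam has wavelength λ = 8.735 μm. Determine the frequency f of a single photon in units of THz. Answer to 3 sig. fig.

(c = 2.99792458e8 m/s.)
First convert: λ = 8.735 μm = 8.735e-6 m.
Since f = c/λ for a photon, f = 3.432e13 Hz.
Converting to THz: f = 34.32 THz ≈ 34.3 THz.

34.3 THz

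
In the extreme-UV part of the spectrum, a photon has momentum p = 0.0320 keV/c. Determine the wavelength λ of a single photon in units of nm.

First convert: p = 0.0320 keV/c = 1.7102 × 10^-26 kg·m/s.
Apply λ = h/p: λ = 3.875 × 10^-8 m.
Converting to nm: λ = 38.75 nm ≈ 38.7 nm.

38.7 nm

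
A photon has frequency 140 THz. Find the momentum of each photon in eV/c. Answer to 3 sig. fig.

In SI units: f = 140 THz = 1.4e14 Hz.
For a photon p = hf/c, so p = 3.094e-28 kg·m/s.
Converting to eV/c: p = 0.5790 eV/c ≈ 0.579 eV/c.

0.579 eV/c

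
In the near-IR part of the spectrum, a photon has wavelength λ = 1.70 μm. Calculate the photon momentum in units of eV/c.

0.729 eV/c

(h = 6.62607015·10^-34 J·s, c = 2.99792458·10^8 m/s, 1 eV = 1.602176634·10^-19 J.)
In SI units: λ = 1.70 μm = 1.70·10^-6 m.
The photon relation is p = h/λ, giving p = 3.898·10^-28 kg·m/s.
Converting to eV/c: p = 0.7293 eV/c ≈ 0.729 eV/c.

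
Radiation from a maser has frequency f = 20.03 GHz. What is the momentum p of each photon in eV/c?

Use h = 6.62607015 × 10^-34 J·s, c = 2.99792458 × 10^8 m/s, 1 eV = 1.602176634 × 10^-19 J.
First convert: f = 20.03 GHz = 2.003 × 10^10 Hz.
The photon relation is p = hf/c, giving p = 4.427 × 10^-32 kg·m/s.
Converting to eV/c: p = 8.284 × 10^-5 eV/c ≈ 8.28 × 10^-5 eV/c.

8.28 × 10^-5 eV/c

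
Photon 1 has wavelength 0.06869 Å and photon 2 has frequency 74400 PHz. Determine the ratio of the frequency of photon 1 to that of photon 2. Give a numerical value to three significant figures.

f_1 = 4.364e19 Hz (from wavelength = 0.06869 Å, via f = c/λ).
f_2 = 7.440e19 Hz (from frequency = 74400 PHz, via f given directly).
Ratio = 4.364e19 / 7.440e19 = 0.587.

0.587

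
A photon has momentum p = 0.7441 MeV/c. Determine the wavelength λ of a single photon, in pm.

Take h = 6.62607015·10^-34 J·s, c = 2.99792458·10^8 m/s, 1 eV = 1.602176634·10^-19 J.
Convert to SI: p = 0.7441 MeV/c = 3.9767·10^-22 kg·m/s.
The photon relation is λ = h/p, giving λ = 1.666·10^-12 m.
Converting to pm: λ = 1.666 pm ≈ 1.67 pm.

1.67 pm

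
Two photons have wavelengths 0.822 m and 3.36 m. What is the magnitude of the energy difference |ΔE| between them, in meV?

Using E = hc/λ: E₁ = 2.417e-25 J, E₂ = 5.912e-26 J.
|ΔE| = |2.417e-25 − 5.912e-26| = 1.83e-25 J = 1.14e-3 meV.

1.14e-3 meV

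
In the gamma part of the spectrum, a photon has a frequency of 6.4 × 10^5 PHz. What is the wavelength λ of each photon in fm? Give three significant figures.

In SI units: f = 6.4 × 10^5 PHz = 6.4 × 10^20 Hz.
For a photon λ = c/f, so λ = 4.684 × 10^-13 m.
Converting to fm: λ = 468.4 fm ≈ 468 fm.

468 fm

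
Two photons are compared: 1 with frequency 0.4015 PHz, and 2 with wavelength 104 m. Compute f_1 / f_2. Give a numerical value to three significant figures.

f_1 = 4.015e14 Hz (from frequency = 0.4015 PHz, via f given directly).
f_2 = 2.883e6 Hz (from wavelength = 104 m, via f = c/λ).
Ratio = 4.015e14 / 2.883e6 = 1.39e8.

1.39e8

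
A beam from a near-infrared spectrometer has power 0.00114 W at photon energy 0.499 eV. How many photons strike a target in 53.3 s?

7.60e17 photons

Total energy: E_total = P·t = 0.00114 × 53.3 = 0.06076 J.
Per-photon energy: E = 7.995e-20 J.
N = E_total / E_photon = 7.60e17.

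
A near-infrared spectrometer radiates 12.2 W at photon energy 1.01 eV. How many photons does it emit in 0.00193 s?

Total energy: E_total = P·t = 12.2 × 0.00193 = 0.02355 J.
Per-photon energy: E = 1.618 × 10^-19 J.
N = E_total / E_photon = 1.46 × 10^17.

1.46 × 10^17 photons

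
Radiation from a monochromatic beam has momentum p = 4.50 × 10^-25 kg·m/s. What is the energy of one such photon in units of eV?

842 eV

Use c = 2.99792458 × 10^8 m/s, 1 eV = 1.602176634 × 10^-19 J.
For a photon E = pc, so E = 1.349 × 10^-16 J.
Converting to eV: E = 842.0 eV ≈ 842 eV.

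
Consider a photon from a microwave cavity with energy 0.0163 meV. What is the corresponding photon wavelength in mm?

(h = 6.62607015e-34 J·s, c = 2.99792458e8 m/s, 1 eV = 1.602176634e-19 J.)
First convert: E = 0.0163 meV = 2.6115e-24 J.
The photon relation is λ = hc/E, giving λ = 0.07606 m.
Converting to mm: λ = 76.06 mm ≈ 76.1 mm.

76.1 mm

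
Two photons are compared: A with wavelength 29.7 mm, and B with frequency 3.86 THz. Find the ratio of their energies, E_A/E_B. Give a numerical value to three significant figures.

2.62e-3

E_A = 6.688e-24 J (from wavelength = 29.7 mm, via E = hc/λ).
E_B = 2.558e-21 J (from frequency = 3.86 THz, via E = hf).
Ratio = 6.688e-24 / 2.558e-21 = 2.62e-3.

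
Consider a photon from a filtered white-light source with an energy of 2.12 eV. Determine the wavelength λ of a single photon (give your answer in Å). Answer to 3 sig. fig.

5850 Å

Use h = 6.62607015 × 10^-34 J·s, c = 2.99792458 × 10^8 m/s, 1 eV = 1.602176634 × 10^-19 J.
First convert: E = 2.12 eV = 3.3966 × 10^-19 J.
The photon relation is λ = hc/E, giving λ = 5.848 × 10^-7 m.
Converting to Å: λ = 5848 Å ≈ 5850 Å.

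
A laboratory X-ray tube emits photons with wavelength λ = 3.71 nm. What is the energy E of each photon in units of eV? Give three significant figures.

Use h = 6.62607015·10^-34 J·s, c = 2.99792458·10^8 m/s, 1 eV = 1.602176634·10^-19 J.
Convert to SI: λ = 3.71 nm = 3.71·10^-9 m.
The photon relation is E = hc/λ, giving E = 5.354·10^-17 J.
Converting to eV: E = 334.2 eV ≈ 334 eV.

334 eV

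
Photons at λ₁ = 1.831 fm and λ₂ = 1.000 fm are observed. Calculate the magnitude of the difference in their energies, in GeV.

Using E = hc/λ: E₁ = 1.0849 × 10^-10 J, E₂ = 1.9864 × 10^-10 J.
|ΔE| = |1.0849 × 10^-10 − 1.9864 × 10^-10| = 9.02 × 10^-11 J = 0.563 GeV.

0.563 GeV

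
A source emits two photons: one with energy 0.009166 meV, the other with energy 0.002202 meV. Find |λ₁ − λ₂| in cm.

Using λ = hc/E: λ₁ = 0.13527 m, λ₂ = 0.56305 m.
|Δλ| = |0.13527 − 0.56305| = 0.428 m = 42.8 cm.

42.8 cm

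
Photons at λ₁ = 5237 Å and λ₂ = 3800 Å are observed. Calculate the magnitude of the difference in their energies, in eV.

0.895 eV

Using E = hc/λ: E₁ = 3.7931 × 10^-19 J, E₂ = 5.2275 × 10^-19 J.
|ΔE| = |3.7931 × 10^-19 − 5.2275 × 10^-19| = 1.43 × 10^-19 J = 0.895 eV.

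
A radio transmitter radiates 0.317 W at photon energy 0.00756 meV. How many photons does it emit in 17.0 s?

4.45e24 photons

Total energy: E_total = P·t = 0.317 × 17.0 = 5.389 J.
Per-photon energy: E = 1.211e-24 J.
N = E_total / E_photon = 4.45e24.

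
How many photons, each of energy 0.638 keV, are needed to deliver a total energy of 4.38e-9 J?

4.28e7 photons

Per-photon energy: E = 1.022e-16 J (from energy = 0.638 keV).
N = E_total / E_photon = 4.38e-9 J / 1.022e-16 J = 4.28e7.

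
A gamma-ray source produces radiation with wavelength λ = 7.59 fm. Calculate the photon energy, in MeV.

Take h = 6.62607015 × 10^-34 J·s, c = 2.99792458 × 10^8 m/s, 1 eV = 1.602176634 × 10^-19 J.
In SI units: λ = 7.59 fm = 7.59 × 10^-15 m.
Apply E = hc/λ: E = 2.617 × 10^-11 J.
Converting to MeV: E = 163.4 MeV ≈ 163 MeV.

163 MeV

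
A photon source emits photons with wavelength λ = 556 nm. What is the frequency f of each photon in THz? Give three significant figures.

539 THz

Take c = 2.99792458·10^8 m/s.
First convert: λ = 556 nm = 5.56·10^-7 m.
Apply f = c/λ: f = 5.392·10^14 Hz.
Converting to THz: f = 539.2 THz ≈ 539 THz.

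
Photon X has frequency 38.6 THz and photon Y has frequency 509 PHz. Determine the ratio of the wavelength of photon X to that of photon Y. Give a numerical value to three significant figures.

λ_X = 7.767e-6 m (from frequency = 38.6 THz, via λ = c/f).
λ_Y = 5.890e-10 m (from frequency = 509 PHz, via λ = c/f).
Ratio = 7.767e-6 / 5.890e-10 = 1.32e4.

1.32e4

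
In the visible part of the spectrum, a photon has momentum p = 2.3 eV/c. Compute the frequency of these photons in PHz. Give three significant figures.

(h = 6.62607015e-34 J·s, c = 2.99792458e8 m/s, 1 eV = 1.602176634e-19 J.)
Convert to SI: p = 2.3 eV/c = 1.2292e-27 kg·m/s.
For a photon f = pc/h, so f = 5.561e14 Hz.
Converting to PHz: f = 0.5561 PHz ≈ 0.556 PHz.

0.556 PHz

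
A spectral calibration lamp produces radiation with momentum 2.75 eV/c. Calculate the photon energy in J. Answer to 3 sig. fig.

4.41e-19 J

In SI units: p = 2.75 eV/c = 1.4697e-27 kg·m/s.
The photon relation is E = pc, giving E = 4.406e-19 J.
So E ≈ 4.41e-19 J.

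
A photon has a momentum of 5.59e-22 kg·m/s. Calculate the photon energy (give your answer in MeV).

1.05 MeV

Apply E = pc: E = 1.676e-13 J.
Converting to MeV: E = 1.046 MeV ≈ 1.05 MeV.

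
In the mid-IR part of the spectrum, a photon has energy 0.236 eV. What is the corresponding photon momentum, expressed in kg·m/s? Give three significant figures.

Take c = 2.99792458e8 m/s, 1 eV = 1.602176634e-19 J.
First convert: E = 0.236 eV = 3.7811e-20 J.
For a photon p = E/c, so p = 1.261e-28 kg·m/s.
So p ≈ 1.26e-28 kg·m/s.

1.26e-28 kg·m/s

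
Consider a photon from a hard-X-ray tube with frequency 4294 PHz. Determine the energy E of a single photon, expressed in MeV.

Convert to SI: f = 4294 PHz = 4.294·10^18 Hz.
The photon relation is E = hf, giving E = 2.845·10^-15 J.
Converting to MeV: E = 0.01776 MeV ≈ 0.0178 MeV.

0.0178 MeV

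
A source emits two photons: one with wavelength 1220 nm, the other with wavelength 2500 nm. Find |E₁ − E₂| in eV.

Using E = hc/λ: E₁ = 1.628 × 10^-19 J, E₂ = 7.946 × 10^-20 J.
|ΔE| = |1.628 × 10^-19 − 7.946 × 10^-20| = 8.34 × 10^-20 J = 0.520 eV.

0.520 eV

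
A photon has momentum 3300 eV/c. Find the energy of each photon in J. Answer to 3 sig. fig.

Take c = 2.99792458 × 10^8 m/s, 1 eV = 1.602176634 × 10^-19 J.
Convert to SI: p = 3300 eV/c = 1.7636 × 10^-24 kg·m/s.
For a photon E = pc, so E = 5.287 × 10^-16 J.
So E ≈ 5.29 × 10^-16 J.

5.29 × 10^-16 J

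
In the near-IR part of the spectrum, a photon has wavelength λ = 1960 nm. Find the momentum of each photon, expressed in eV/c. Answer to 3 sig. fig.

0.633 eV/c

First convert: λ = 1960 nm = 1.96e-6 m.
For a photon p = h/λ, so p = 3.381e-28 kg·m/s.
Converting to eV/c: p = 0.6326 eV/c ≈ 0.633 eV/c.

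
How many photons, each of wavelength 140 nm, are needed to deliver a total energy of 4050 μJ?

2.85 × 10^15 photons

Per-photon energy: E = 1.419 × 10^-18 J (from wavelength = 140 nm).
N = E_total / E_photon = 0.00405 J / 1.419 × 10^-18 J = 2.85 × 10^15.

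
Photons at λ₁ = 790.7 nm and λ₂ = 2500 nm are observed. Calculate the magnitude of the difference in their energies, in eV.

1.07 eV

Using E = hc/λ: E₁ = 2.5123 × 10^-19 J, E₂ = 7.9458 × 10^-20 J.
|ΔE| = |2.5123 × 10^-19 − 7.9458 × 10^-20| = 1.72 × 10^-19 J = 1.07 eV.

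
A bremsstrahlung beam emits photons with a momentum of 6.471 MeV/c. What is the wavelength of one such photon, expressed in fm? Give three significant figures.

192 fm

Take h = 6.62607015e-34 J·s, c = 2.99792458e8 m/s, 1 eV = 1.602176634e-19 J.
In SI units: p = 6.471 MeV/c = 3.4583e-21 kg·m/s.
For a photon λ = h/p, so λ = 1.916e-13 m.
Converting to fm: λ = 191.6 fm ≈ 192 fm.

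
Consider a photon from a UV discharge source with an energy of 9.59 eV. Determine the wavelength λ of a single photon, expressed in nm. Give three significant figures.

129 nm

Take h = 6.62607015·10^-34 J·s, c = 2.99792458·10^8 m/s, 1 eV = 1.602176634·10^-19 J.
Convert to SI: E = 9.59 eV = 1.5365·10^-18 J.
The photon relation is λ = hc/E, giving λ = 1.293·10^-7 m.
Converting to nm: λ = 129.3 nm ≈ 129 nm.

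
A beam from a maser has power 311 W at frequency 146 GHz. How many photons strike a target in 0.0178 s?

Total energy: E_total = P·t = 311 × 0.0178 = 5.536 J.
Per-photon energy: E = 9.674 × 10^-23 J.
N = E_total / E_photon = 5.72 × 10^22.

5.72 × 10^22 photons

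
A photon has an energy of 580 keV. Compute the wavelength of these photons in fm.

2140 fm

(h = 6.62607015e-34 J·s, c = 2.99792458e8 m/s, 1 eV = 1.602176634e-19 J.)
Convert to SI: E = 580 keV = 9.2926e-14 J.
For a photon λ = hc/E, so λ = 2.138e-12 m.
Converting to fm: λ = 2138 fm ≈ 2140 fm.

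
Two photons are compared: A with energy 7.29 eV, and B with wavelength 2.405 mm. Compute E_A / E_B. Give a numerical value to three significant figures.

1.41 × 10^4

E_A = 1.168 × 10^-18 J (from energy = 7.29 eV, via E given directly).
E_B = 8.260 × 10^-23 J (from wavelength = 2.405 mm, via E = hc/λ).
Ratio = 1.168 × 10^-18 / 8.260 × 10^-23 = 1.41 × 10^4.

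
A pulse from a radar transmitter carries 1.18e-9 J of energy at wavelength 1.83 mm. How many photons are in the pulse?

Per-photon energy: E = 1.085e-22 J (from wavelength = 1.83 mm).
N = E_total / E_photon = 1.18e-9 J / 1.085e-22 J = 1.09e13.

1.09e13 photons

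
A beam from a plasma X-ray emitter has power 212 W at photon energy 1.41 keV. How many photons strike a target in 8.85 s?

Total energy: E_total = P·t = 212 × 8.85 = 1876 J.
Per-photon energy: E = 2.259 × 10^-16 J.
N = E_total / E_photon = 8.31 × 10^18.

8.31 × 10^18 photons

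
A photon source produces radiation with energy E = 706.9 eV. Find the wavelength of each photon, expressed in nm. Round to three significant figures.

Convert to SI: E = 706.9 eV = 1.1326 × 10^-16 J.
Since λ = hc/E for a photon, λ = 1.754 × 10^-9 m.
Converting to nm: λ = 1.754 nm ≈ 1.75 nm.

1.75 nm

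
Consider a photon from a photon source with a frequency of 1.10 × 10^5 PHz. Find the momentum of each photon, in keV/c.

First convert: f = 1.10 × 10^5 PHz = 1.10 × 10^20 Hz.
Since p = hf/c for a photon, p = 2.431 × 10^-22 kg·m/s.
Converting to keV/c: p = 454.9 keV/c ≈ 455 keV/c.

455 keV/c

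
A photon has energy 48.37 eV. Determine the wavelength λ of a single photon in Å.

First convert: E = 48.37 eV = 7.7497 × 10^-18 J.
The photon relation is λ = hc/E, giving λ = 2.563 × 10^-8 m.
Converting to Å: λ = 256.3 Å ≈ 256 Å.

256 Å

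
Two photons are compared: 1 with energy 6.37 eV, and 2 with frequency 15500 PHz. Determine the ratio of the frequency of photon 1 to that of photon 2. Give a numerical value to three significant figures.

9.94 × 10^-5

f_1 = 1.540 × 10^15 Hz (from energy = 6.37 eV, via f = E/h).
f_2 = 1.550 × 10^19 Hz (from frequency = 15500 PHz, via f given directly).
Ratio = 1.540 × 10^15 / 1.550 × 10^19 = 9.94 × 10^-5.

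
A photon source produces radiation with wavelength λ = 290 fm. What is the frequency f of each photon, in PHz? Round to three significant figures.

Take c = 2.99792458·10^8 m/s.
First convert: λ = 290 fm = 2.90·10^-13 m.
For a photon f = c/λ, so f = 1.034·10^21 Hz.
Converting to PHz: f = 1.034·10^6 PHz ≈ 1.03·10^6 PHz.

1.03·10^6 PHz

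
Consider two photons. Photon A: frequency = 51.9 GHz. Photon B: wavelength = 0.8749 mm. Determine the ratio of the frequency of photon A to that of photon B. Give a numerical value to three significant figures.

0.151

f_A = 5.190·10^10 Hz (from frequency = 51.9 GHz, via f given directly).
f_B = 3.427·10^11 Hz (from wavelength = 0.8749 mm, via f = c/λ).
Ratio = 5.190·10^10 / 3.427·10^11 = 0.151.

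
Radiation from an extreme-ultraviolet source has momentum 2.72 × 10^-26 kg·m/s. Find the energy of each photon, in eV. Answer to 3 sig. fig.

For a photon E = pc, so E = 8.154 × 10^-18 J.
Converting to eV: E = 50.90 eV ≈ 50.9 eV.

50.9 eV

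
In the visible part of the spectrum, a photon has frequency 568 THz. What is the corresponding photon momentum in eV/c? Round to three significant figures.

First convert: f = 568 THz = 5.68e14 Hz.
For a photon p = hf/c, so p = 1.255e-27 kg·m/s.
Converting to eV/c: p = 2.349 eV/c ≈ 2.35 eV/c.

2.35 eV/c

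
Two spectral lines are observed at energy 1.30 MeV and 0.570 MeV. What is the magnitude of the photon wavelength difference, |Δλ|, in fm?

Using λ = hc/E: λ₁ = 9.537e-13 m, λ₂ = 2.175e-12 m.
|Δλ| = |9.537e-13 − 2.175e-12| = 1.22e-12 m = 1220 fm.

1220 fm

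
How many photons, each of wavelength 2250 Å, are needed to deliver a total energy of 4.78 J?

Per-photon energy: E = 8.829 × 10^-19 J (from wavelength = 2250 Å).
N = E_total / E_photon = 4.78 J / 8.829 × 10^-19 J = 5.41 × 10^18.

5.41 × 10^18 photons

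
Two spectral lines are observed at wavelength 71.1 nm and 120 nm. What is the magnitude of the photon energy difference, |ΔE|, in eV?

Using E = hc/λ: E₁ = 2.794e-18 J, E₂ = 1.655e-18 J.
|ΔE| = |2.794e-18 − 1.655e-18| = 1.14e-18 J = 7.11 eV.

7.11 eV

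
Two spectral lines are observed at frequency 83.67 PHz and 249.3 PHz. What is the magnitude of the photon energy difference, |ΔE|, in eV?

685 eV

Using E = hf: E₁ = 5.5440e-17 J, E₂ = 1.6519e-16 J.
|ΔE| = |5.5440e-17 − 1.6519e-16| = 1.10e-16 J = 685 eV.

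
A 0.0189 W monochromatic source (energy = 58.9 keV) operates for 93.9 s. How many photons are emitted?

Total energy: E_total = P·t = 0.0189 × 93.9 = 1.775 J.
Per-photon energy: E = 9.437 × 10^-15 J.
N = E_total / E_photon = 1.88 × 10^14.

1.88 × 10^14 photons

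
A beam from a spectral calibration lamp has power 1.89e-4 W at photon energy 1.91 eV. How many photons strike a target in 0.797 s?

Total energy: E_total = P·t = 1.89e-4 × 0.797 = 1.506e-4 J.
Per-photon energy: E = 3.060e-19 J.
N = E_total / E_photon = 4.92e14.

4.92e14 photons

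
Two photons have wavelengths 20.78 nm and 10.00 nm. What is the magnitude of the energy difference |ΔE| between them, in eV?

Using E = hc/λ: E₁ = 9.5594·10^-18 J, E₂ = 1.9864·10^-17 J.
|ΔE| = |9.5594·10^-18 − 1.9864·10^-17| = 1.03·10^-17 J = 64.3 eV.

64.3 eV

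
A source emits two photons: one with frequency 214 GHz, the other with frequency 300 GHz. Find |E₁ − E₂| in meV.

0.356 meV

Using E = hf: E₁ = 1.418 × 10^-22 J, E₂ = 1.988 × 10^-22 J.
|ΔE| = |1.418 × 10^-22 − 1.988 × 10^-22| = 5.70 × 10^-23 J = 0.356 meV.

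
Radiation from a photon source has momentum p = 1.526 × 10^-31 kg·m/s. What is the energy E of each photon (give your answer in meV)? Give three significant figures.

Apply E = pc: E = 4.575 × 10^-23 J.
Converting to meV: E = 0.2855 meV ≈ 0.286 meV.

0.286 meV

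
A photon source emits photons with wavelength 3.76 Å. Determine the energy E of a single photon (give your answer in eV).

(h = 6.62607015 × 10^-34 J·s, c = 2.99792458 × 10^8 m/s, 1 eV = 1.602176634 × 10^-19 J.)
Convert to SI: λ = 3.76 Å = 3.76 × 10^-10 m.
Apply E = hc/λ: E = 5.283 × 10^-16 J.
Converting to eV: E = 3297 eV ≈ 3300 eV.

3300 eV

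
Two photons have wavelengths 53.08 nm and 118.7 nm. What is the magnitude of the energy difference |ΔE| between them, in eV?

12.9 eV

Using E = hc/λ: E₁ = 3.7424 × 10^-18 J, E₂ = 1.6735 × 10^-18 J.
|ΔE| = |3.7424 × 10^-18 − 1.6735 × 10^-18| = 2.07 × 10^-18 J = 12.9 eV.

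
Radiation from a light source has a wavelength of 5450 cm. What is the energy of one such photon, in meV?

(h = 6.62607015 × 10^-34 J·s, c = 2.99792458 × 10^8 m/s, 1 eV = 1.602176634 × 10^-19 J.)
Convert to SI: λ = 5450 cm = 54.5 m.
The photon relation is E = hc/λ, giving E = 3.645 × 10^-27 J.
Converting to meV: E = 2.275 × 10^-5 meV ≈ 2.27 × 10^-5 meV.

2.27 × 10^-5 meV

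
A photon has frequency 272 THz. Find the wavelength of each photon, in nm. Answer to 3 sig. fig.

1100 nm

Use c = 2.99792458e8 m/s.
Convert to SI: f = 272 THz = 2.72e14 Hz.
Apply λ = c/f: λ = 1.102e-6 m.
Converting to nm: λ = 1102 nm ≈ 1100 nm.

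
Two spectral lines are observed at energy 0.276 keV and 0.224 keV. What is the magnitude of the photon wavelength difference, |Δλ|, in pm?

1040 pm

Using λ = hc/E: λ₁ = 4.492e-9 m, λ₂ = 5.535e-9 m.
|Δλ| = |4.492e-9 − 5.535e-9| = 1.04e-9 m = 1040 pm.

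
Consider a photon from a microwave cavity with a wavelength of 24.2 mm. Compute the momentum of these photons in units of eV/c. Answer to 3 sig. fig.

Convert to SI: λ = 24.2 mm = 0.0242 m.
Apply p = h/λ: p = 2.738·10^-32 kg·m/s.
Converting to eV/c: p = 5.123·10^-5 eV/c ≈ 5.12·10^-5 eV/c.

5.12·10^-5 eV/c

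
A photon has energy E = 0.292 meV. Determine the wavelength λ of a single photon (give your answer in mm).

4.25 mm

First convert: E = 0.292 meV = 4.6784·10^-23 J.
Since λ = hc/E for a photon, λ = 0.004246 m.
Converting to mm: λ = 4.246 mm ≈ 4.25 mm.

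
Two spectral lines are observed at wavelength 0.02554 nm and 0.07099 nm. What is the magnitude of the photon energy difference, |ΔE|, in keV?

31.1 keV

Using E = hc/λ: E₁ = 7.7778e-15 J, E₂ = 2.7982e-15 J.
|ΔE| = |7.7778e-15 − 2.7982e-15| = 4.98e-15 J = 31.1 keV.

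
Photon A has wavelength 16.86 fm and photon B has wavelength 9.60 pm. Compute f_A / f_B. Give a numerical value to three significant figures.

f_A = 1.778e22 Hz (from wavelength = 16.86 fm, via f = c/λ).
f_B = 3.123e19 Hz (from wavelength = 9.60 pm, via f = c/λ).
Ratio = 1.778e22 / 3.123e19 = 569.

569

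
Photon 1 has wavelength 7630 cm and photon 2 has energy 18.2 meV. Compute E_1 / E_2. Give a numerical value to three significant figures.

E_1 = 2.603 × 10^-27 J (from wavelength = 7630 cm, via E = hc/λ).
E_2 = 2.916 × 10^-21 J (from energy = 18.2 meV, via E given directly).
Ratio = 2.603 × 10^-27 / 2.916 × 10^-21 = 8.93 × 10^-7.

8.93 × 10^-7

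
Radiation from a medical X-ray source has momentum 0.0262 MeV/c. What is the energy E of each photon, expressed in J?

Use c = 2.99792458 × 10^8 m/s, 1 eV = 1.602176634 × 10^-19 J.
First convert: p = 0.0262 MeV/c = 1.4002 × 10^-23 kg·m/s.
Apply E = pc: E = 4.198 × 10^-15 J.
So E ≈ 4.20 × 10^-15 J.

4.20 × 10^-15 J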